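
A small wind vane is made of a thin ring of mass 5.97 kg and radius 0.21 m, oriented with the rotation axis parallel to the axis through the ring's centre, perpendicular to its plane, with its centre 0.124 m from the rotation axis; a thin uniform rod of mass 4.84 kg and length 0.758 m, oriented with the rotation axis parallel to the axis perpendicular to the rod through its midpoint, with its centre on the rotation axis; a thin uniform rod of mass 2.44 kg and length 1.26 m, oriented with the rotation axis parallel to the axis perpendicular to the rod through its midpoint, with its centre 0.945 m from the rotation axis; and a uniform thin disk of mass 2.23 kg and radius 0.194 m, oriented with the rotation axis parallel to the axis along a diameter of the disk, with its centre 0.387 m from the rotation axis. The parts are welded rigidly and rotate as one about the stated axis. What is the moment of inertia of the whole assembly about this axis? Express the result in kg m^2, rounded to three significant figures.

3.44

Thin ring: I_cm = MR² = (5.97)(0.21)² = 0.26328 kg m^2; centre at d = 0.124 m, so I = I_cm + Md² gives I = 0.26328 + (5.97)(0.124)² = 0.35507 kg m^2.
Thin rod: I_cm = (1/12)ML² = (1/12)(4.84)(0.758)² = 0.23174 kg m^2; axis through the centre, so I = 0.23174 kg m^2.
Thin rod: I_cm = (1/12)ML² = (1/12)(2.44)(1.26)² = 0.32281 kg m^2; centre at d = 0.945 m, so I = I_cm + Md² gives I = 0.32281 + (2.44)(0.945)² = 2.5018 kg m^2.
Thin disk: I_cm = (1/4)MR² = (1/4)(2.23)(0.194)² = 0.020982 kg m^2; centre at d = 0.387 m, so I = I_cm + Md² gives I = 0.020982 + (2.23)(0.387)² = 0.35497 kg m^2.
Total I = 0.35507 + 0.23174 + 2.5018 + 0.35497 = 3.4436 kg m^2.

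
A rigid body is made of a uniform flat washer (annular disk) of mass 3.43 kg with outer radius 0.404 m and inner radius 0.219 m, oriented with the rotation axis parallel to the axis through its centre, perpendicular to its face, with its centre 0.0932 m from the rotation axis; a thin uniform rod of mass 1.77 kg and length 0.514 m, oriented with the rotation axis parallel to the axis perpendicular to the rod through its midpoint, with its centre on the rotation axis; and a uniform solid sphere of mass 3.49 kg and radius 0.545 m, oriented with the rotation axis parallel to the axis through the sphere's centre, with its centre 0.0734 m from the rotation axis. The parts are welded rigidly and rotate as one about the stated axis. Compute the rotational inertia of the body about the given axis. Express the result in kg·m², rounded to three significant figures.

Annular disk: I_cm = (1/2)M(R²+r²) = (1/2)(3.43)[(0.404)² + (0.219)²] = 0.36217 kg·m²; centre at d = 0.0932 m, so the parallel axis theorem gives I = 0.36217 + (3.43)(0.0932)² = 0.39196 kg·m².
Thin rod: I_cm = (1/12)ML² = (1/12)(1.77)(0.514)² = 0.038969 kg·m²; axis through the centre, so I = 0.038969 kg·m².
Solid sphere: I_cm = (2/5)MR² = (2/5)(3.49)(0.545)² = 0.41465 kg·m²; centre at d = 0.0734 m, so the parallel axis theorem gives I = 0.41465 + (3.49)(0.0734)² = 0.43345 kg·m².
Total I = 0.39196 + 0.038969 + 0.43345 = 0.86438 kg·m².

0.864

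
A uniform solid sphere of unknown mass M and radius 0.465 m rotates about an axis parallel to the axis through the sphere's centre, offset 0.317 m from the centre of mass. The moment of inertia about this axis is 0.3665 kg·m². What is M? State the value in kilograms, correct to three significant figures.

1.96

I = I_cm + Md² = (2/5)MR² + Md² = M·[0.4·(0.465)² + (0.317)²] = M·0.18698.
So M = 0.3665 / 0.18698 = 1.9601 kg.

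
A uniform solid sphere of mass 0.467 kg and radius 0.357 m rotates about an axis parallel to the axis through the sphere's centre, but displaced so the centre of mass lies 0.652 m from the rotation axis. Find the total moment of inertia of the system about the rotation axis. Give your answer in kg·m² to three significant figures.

0.222

I_cm = (2/5)MR² = (2/5)(0.467)(0.357)² = 0.023807 kg·m²; centre at d = 0.652 m, so I = I_cm + Md² gives I = 0.023807 + (0.467)(0.652)² = 0.22233 kg·m².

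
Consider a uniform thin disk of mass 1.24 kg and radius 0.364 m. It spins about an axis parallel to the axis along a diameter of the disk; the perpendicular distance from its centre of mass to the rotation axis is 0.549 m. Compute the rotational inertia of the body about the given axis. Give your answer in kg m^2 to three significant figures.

0.415

I_cm = (1/4)MR² = (1/4)(1.24)(0.364)² = 0.041074 kg m^2; centre at d = 0.549 m, so I = I_cm + Md² gives I = 0.041074 + (1.24)(0.549)² = 0.41481 kg m^2.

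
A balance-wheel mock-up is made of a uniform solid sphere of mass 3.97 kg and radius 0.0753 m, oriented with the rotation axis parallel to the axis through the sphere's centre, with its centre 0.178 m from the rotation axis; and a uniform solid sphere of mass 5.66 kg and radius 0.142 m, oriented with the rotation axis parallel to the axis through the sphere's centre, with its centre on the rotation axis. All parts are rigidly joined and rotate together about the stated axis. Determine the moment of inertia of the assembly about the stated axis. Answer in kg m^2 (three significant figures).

Solid sphere: I_cm = (2/5)MR² = (2/5)(3.97)(0.0753)² = 0.0090041 kg m^2; centre at d = 0.178 m, so the parallel axis theorem gives I = 0.0090041 + (3.97)(0.178)² = 0.13479 kg m^2.
Solid sphere: I_cm = (2/5)MR² = (2/5)(5.66)(0.142)² = 0.045651 kg m^2; axis through the centre, so I = 0.045651 kg m^2.
Total I = 0.13479 + 0.045651 = 0.18044 kg m^2.

0.180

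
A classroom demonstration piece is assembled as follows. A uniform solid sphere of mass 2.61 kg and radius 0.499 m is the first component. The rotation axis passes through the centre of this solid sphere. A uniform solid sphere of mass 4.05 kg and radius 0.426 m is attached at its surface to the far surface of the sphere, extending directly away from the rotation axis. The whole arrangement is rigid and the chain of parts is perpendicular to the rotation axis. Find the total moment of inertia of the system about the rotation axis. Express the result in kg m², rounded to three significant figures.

Solid sphere: I_cm = (2/5)MR² = (2/5)(2.61)(0.499)² = 0.25996 kg m²; axis through the centre, so I = 0.25996 kg m².
Solid sphere: I_cm = (2/5)MR² = (2/5)(4.05)(0.426)² = 0.29399 kg m²; centre at d = 0.499 + 0.426 = 0.925 m, so the parallel axis theorem gives I = 0.29399 + (4.05)(0.925)² = 3.7593 kg m².
Total I = 0.25996 + 3.7593 = 4.0192 kg m².

4.02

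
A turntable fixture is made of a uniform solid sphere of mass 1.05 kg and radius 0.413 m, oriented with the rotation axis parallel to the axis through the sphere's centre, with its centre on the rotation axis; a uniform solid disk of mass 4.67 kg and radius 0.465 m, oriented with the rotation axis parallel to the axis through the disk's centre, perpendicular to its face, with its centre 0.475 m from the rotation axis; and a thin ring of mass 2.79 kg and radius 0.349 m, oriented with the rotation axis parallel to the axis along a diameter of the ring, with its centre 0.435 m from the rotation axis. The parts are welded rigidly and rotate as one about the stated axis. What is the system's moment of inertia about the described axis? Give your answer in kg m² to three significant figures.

2.33

Solid sphere: I_cm = (2/5)MR² = (2/5)(1.05)(0.413)² = 0.071639 kg m²; axis through the centre, so I = 0.071639 kg m².
Solid disk: I_cm = (1/2)MR² = (1/2)(4.67)(0.465)² = 0.50489 kg m²; centre at d = 0.475 m, so the parallel axis theorem gives I = 0.50489 + (4.67)(0.475)² = 1.5586 kg m².
Thin ring: I_cm = (1/2)MR² = (1/2)(2.79)(0.349)² = 0.16991 kg m²; centre at d = 0.435 m, so the parallel axis theorem gives I = 0.16991 + (2.79)(0.435)² = 0.69785 kg m².
Total I = 0.071639 + 1.5586 + 0.69785 = 2.328 kg m².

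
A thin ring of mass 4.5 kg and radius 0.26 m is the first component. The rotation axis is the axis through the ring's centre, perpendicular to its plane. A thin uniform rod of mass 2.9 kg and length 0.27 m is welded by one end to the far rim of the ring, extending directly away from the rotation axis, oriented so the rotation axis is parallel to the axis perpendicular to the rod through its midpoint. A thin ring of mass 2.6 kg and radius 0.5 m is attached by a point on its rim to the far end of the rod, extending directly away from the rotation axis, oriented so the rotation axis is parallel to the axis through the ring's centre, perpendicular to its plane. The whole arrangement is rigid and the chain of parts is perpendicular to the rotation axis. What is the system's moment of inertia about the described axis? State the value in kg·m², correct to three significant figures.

Thin ring: I_cm = MR² = (4.5)(0.26)² = 0.3042 kg·m²; axis through the centre, so I = 0.3042 kg·m².
Thin rod: I_cm = (1/12)ML² = (1/12)(2.9)(0.27)² = 0.017618 kg·m²; centre at d = 0.26 + 0.135 = 0.395 m, so the parallel axis theorem gives I = 0.017618 + (2.9)(0.395)² = 0.47009 kg·m².
Thin ring: I_cm = MR² = (2.6)(0.5)² = 0.65 kg·m²; centre at d = 0.26 + 0.135 + 0.135 + 0.5 = 1.03 m, so the parallel axis theorem gives I = 0.65 + (2.6)(1.03)² = 3.4083 kg·m².
Total I = 0.3042 + 0.47009 + 3.4083 = 4.1826 kg·m².

4.18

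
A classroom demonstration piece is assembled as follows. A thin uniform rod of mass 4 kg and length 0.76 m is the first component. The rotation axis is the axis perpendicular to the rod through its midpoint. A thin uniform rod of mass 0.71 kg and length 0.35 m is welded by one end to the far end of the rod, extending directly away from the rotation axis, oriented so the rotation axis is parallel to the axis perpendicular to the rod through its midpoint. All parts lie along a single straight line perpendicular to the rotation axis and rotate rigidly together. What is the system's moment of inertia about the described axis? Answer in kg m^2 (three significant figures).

Thin rod: I_cm = (1/12)ML² = (1/12)(4)(0.76)² = 0.19253 kg m^2; axis through the centre, so I = 0.19253 kg m^2.
Thin rod: I_cm = (1/12)ML² = (1/12)(0.71)(0.35)² = 0.0072479 kg m^2; centre at d = 0.38 + 0.175 = 0.555 m, so the parallel axis theorem gives I = 0.0072479 + (0.71)(0.555)² = 0.22595 kg m^2.
Total I = 0.19253 + 0.22595 = 0.41848 kg m^2.

0.418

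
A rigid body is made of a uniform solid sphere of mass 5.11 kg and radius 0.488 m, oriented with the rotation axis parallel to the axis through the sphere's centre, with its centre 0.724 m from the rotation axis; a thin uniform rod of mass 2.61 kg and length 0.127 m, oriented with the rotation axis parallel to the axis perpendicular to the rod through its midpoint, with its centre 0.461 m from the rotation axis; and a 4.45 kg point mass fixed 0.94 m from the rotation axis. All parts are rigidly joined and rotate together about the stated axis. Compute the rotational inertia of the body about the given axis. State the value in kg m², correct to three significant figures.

7.66

Solid sphere: I_cm = (2/5)MR² = (2/5)(5.11)(0.488)² = 0.48677 kg m²; centre at d = 0.724 m, so the parallel axis theorem gives I = 0.48677 + (5.11)(0.724)² = 3.1653 kg m².
Thin rod: I_cm = (1/12)ML² = (1/12)(2.61)(0.127)² = 0.0035081 kg m²; centre at d = 0.461 m, so the parallel axis theorem gives I = 0.0035081 + (2.61)(0.461)² = 0.55819 kg m².
Point mass: I_cm = 0; centre at d = 0.94 m, so the parallel axis theorem gives I = 0 + (4.45)(0.94)² = 3.932 kg m².
Total I = 3.1653 + 0.55819 + 3.932 = 7.6555 kg m².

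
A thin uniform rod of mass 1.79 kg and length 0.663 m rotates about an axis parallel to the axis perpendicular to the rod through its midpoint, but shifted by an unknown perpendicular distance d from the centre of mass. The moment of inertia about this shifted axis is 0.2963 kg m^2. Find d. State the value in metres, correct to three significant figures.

About the centre-of-mass axis, I_cm = (1/12)ML² = (1/12)(1.79)(0.663)² = 0.065569 kg m^2.
Parallel axis theorem: I = I_cm + Md², so Md² = 0.2963 − 0.065569 = 0.23073 kg m^2.
d = √(0.23073 / 1.79) = 0.35903 m.

0.359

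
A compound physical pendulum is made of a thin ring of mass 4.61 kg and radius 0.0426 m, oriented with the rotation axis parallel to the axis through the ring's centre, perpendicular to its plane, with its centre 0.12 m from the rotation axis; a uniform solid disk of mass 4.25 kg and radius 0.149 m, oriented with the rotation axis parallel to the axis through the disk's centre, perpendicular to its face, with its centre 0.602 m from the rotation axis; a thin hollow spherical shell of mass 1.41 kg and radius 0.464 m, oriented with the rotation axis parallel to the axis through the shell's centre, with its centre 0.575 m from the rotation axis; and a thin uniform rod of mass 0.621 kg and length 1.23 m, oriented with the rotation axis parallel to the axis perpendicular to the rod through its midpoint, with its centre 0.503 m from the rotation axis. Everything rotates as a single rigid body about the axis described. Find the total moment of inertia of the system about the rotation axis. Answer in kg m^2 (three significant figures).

2.57

Thin ring: I_cm = MR² = (4.61)(0.0426)² = 0.008366 kg m^2; centre at d = 0.12 m, so I = I_cm + Md² gives I = 0.008366 + (4.61)(0.12)² = 0.07475 kg m^2.
Solid disk: I_cm = (1/2)MR² = (1/2)(4.25)(0.149)² = 0.047177 kg m^2; centre at d = 0.602 m, so I = I_cm + Md² gives I = 0.047177 + (4.25)(0.602)² = 1.5874 kg m^2.
Spherical shell: I_cm = (2/3)MR² = (2/3)(1.41)(0.464)² = 0.20238 kg m^2; centre at d = 0.575 m, so I = I_cm + Md² gives I = 0.20238 + (1.41)(0.575)² = 0.66856 kg m^2.
Thin rod: I_cm = (1/12)ML² = (1/12)(0.621)(1.23)² = 0.078293 kg m^2; centre at d = 0.503 m, so I = I_cm + Md² gives I = 0.078293 + (0.621)(0.503)² = 0.23541 kg m^2.
Total I = 0.07475 + 1.5874 + 0.66856 + 0.23541 = 2.5661 kg m^2.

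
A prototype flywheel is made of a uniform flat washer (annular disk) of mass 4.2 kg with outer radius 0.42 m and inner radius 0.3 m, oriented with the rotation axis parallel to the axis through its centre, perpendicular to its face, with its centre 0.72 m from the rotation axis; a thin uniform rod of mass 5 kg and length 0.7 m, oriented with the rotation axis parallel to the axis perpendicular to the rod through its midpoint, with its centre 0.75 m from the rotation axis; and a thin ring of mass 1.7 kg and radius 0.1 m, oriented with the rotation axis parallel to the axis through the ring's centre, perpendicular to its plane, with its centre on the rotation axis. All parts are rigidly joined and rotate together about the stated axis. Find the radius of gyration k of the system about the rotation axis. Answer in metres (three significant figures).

Annular disk: I_cm = (1/2)M(R²+r²) = (1/2)(4.2)[(0.42)² + (0.3)²] = 0.55944 kg m^2; centre at d = 0.72 m, so the parallel axis theorem gives I = 0.55944 + (4.2)(0.72)² = 2.7367 kg m^2.
Thin rod: I_cm = (1/12)ML² = (1/12)(5)(0.7)² = 0.20417 kg m^2; centre at d = 0.75 m, so the parallel axis theorem gives I = 0.20417 + (5)(0.75)² = 3.0167 kg m^2.
Thin ring: I_cm = MR² = (1.7)(0.1)² = 0.017 kg m^2; axis through the centre, so I = 0.017 kg m^2.
Total I = 5.7704 kg m^2; total mass M = 10.9 kg.
k = √(I/M) = √(5.7704/10.9) = 0.72759 m.

0.728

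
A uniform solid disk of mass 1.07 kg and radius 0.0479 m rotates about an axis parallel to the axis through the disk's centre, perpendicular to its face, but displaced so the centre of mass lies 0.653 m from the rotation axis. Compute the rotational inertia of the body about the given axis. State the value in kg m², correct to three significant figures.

I_cm = (1/2)MR² = (1/2)(1.07)(0.0479)² = 0.0012275 kg m²; centre at d = 0.653 m, so the parallel axis theorem gives I = 0.0012275 + (1.07)(0.653)² = 0.45749 kg m².

0.457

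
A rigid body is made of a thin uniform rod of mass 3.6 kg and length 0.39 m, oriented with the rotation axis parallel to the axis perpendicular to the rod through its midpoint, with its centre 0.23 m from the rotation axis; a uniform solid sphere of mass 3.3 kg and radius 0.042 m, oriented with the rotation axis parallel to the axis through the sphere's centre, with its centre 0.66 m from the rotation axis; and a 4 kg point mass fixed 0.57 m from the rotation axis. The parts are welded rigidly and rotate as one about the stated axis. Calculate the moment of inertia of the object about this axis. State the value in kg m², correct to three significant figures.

2.98

Thin rod: I_cm = (1/12)ML² = (1/12)(3.6)(0.39)² = 0.04563 kg m²; centre at d = 0.23 m, so I = I_cm + Md² gives I = 0.04563 + (3.6)(0.23)² = 0.23607 kg m².
Solid sphere: I_cm = (2/5)MR² = (2/5)(3.3)(0.042)² = 0.0023285 kg m²; centre at d = 0.66 m, so I = I_cm + Md² gives I = 0.0023285 + (3.3)(0.66)² = 1.4398 kg m².
Point mass: I_cm = 0; centre at d = 0.57 m, so I = I_cm + Md² gives I = 0 + (4)(0.57)² = 1.2996 kg m².
Total I = 0.23607 + 1.4398 + 1.2996 = 2.9755 kg m².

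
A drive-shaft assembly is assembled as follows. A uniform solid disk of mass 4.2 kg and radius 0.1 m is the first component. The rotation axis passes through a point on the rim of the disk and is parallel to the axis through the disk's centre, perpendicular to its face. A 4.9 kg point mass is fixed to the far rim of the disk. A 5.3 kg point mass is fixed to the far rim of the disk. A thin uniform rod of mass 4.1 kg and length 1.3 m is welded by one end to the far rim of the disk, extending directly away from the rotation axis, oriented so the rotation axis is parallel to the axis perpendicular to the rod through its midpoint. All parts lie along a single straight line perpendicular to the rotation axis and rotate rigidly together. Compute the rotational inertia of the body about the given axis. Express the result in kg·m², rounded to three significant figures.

4.01

Solid disk: I_cm = (1/2)MR² = (1/2)(4.2)(0.1)² = 0.021 kg·m²; centre at d = 0.1 m, so the parallel axis theorem gives I = 0.021 + (4.2)(0.1)² = 0.063 kg·m².
Point mass: I_cm = 0; centre at d = 0.1 + 0.1 = 0.2 m, so the parallel axis theorem gives I = 0 + (4.9)(0.2)² = 0.196 kg·m².
Point mass: I_cm = 0; centre at d = 0.1 + 0.1 = 0.2 m, so the parallel axis theorem gives I = 0 + (5.3)(0.2)² = 0.212 kg·m².
Thin rod: I_cm = (1/12)ML² = (1/12)(4.1)(1.3)² = 0.57742 kg·m²; centre at d = 0.1 + 0.1 + 0.65 = 0.85 m, so the parallel axis theorem gives I = 0.57742 + (4.1)(0.85)² = 3.5397 kg·m².
Total I = 0.063 + 0.196 + 0.212 + 3.5397 = 4.0107 kg·m².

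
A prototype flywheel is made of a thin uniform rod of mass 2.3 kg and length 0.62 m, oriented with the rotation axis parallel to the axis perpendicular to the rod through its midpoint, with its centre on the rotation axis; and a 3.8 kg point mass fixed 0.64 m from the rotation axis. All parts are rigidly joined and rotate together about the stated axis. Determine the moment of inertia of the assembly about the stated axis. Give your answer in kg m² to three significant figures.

1.63

Thin rod: I_cm = (1/12)ML² = (1/12)(2.3)(0.62)² = 0.073677 kg m²; axis through the centre, so I = 0.073677 kg m².
Point mass: I_cm = 0; centre at d = 0.64 m, so I = I_cm + Md² gives I = 0 + (3.8)(0.64)² = 1.5565 kg m².
Total I = 0.073677 + 1.5565 = 1.6302 kg m².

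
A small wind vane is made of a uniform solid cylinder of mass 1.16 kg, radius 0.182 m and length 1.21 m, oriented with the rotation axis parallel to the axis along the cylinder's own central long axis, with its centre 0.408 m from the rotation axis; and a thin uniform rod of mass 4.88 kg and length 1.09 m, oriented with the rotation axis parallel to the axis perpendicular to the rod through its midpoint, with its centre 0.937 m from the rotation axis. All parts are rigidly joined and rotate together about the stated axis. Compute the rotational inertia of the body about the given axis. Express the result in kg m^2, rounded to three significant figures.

4.98

Solid cylinder: I_cm = (1/2)MR² = (1/2)(1.16)(0.182)² = 0.019212 kg m^2; centre at d = 0.408 m, so I = I_cm + Md² gives I = 0.019212 + (1.16)(0.408)² = 0.21231 kg m^2.
Thin rod: I_cm = (1/12)ML² = (1/12)(4.88)(1.09)² = 0.48316 kg m^2; centre at d = 0.937 m, so I = I_cm + Md² gives I = 0.48316 + (4.88)(0.937)² = 4.7676 kg m^2.
Total I = 0.21231 + 4.7676 = 4.98 kg m^2.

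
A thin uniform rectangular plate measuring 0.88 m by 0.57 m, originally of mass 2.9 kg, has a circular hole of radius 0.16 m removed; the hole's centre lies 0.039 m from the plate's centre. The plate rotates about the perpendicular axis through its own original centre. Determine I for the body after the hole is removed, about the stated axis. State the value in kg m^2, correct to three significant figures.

0.259

Unpierced body about its centre: I₀ = (1/12)M(a²+b²) = (1/12)(2.9)[(0.88)² + (0.57)²] = 0.26566 kg m^2.
The removed disk has mass m = M·πr²/(ab) = (2.9)·π(0.16)²/(0.88·0.57) = 0.46498 kg (same uniform areal density).
Its moment of inertia about the rotation axis (parallel-axis theorem): I_hole = (1/2)mr² + md² = (1/2)(0.46498)(0.16)² + (0.46498)(0.039)² = 0.0066589 kg m^2.
Treating the hole as negative mass, I = I₀ − I_hole = 0.26566 − 0.0066589 = 0.25901 kg m^2.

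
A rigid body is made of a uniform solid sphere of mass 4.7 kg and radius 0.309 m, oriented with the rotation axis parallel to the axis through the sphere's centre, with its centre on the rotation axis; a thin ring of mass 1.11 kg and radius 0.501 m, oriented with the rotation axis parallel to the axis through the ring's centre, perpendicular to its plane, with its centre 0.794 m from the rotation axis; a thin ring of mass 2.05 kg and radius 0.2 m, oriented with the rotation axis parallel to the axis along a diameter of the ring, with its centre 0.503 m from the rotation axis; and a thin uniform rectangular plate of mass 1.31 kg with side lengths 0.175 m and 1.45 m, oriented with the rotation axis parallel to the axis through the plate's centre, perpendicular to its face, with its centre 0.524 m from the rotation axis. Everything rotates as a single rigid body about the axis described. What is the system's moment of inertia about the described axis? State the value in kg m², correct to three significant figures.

Solid sphere: I_cm = (2/5)MR² = (2/5)(4.7)(0.309)² = 0.1795 kg m²; axis through the centre, so I = 0.1795 kg m².
Thin ring: I_cm = MR² = (1.11)(0.501)² = 0.27861 kg m²; centre at d = 0.794 m, so I = I_cm + Md² gives I = 0.27861 + (1.11)(0.794)² = 0.9784 kg m².
Thin ring: I_cm = (1/2)MR² = (1/2)(2.05)(0.2)² = 0.041 kg m²; centre at d = 0.503 m, so I = I_cm + Md² gives I = 0.041 + (2.05)(0.503)² = 0.55967 kg m².
Rectangular plate: I_cm = (1/12)M(a²+b²) = (1/12)(1.31)[(0.175)² + (1.45)²] = 0.23287 kg m²; centre at d = 0.524 m, so I = I_cm + Md² gives I = 0.23287 + (1.31)(0.524)² = 0.59256 kg m².
Total I = 0.1795 + 0.9784 + 0.55967 + 0.59256 = 2.3101 kg m².

2.31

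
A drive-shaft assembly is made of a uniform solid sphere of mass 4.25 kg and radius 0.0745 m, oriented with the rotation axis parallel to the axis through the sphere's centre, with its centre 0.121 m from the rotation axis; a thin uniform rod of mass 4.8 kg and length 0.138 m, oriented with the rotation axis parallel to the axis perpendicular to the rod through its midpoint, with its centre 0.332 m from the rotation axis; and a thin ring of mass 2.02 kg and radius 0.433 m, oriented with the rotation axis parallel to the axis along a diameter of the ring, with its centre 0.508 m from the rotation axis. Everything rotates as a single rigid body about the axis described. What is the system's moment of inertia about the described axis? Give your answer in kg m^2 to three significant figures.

1.32

Solid sphere: I_cm = (2/5)MR² = (2/5)(4.25)(0.0745)² = 0.0094354 kg m^2; centre at d = 0.121 m, so the parallel axis theorem gives I = 0.0094354 + (4.25)(0.121)² = 0.07166 kg m^2.
Thin rod: I_cm = (1/12)ML² = (1/12)(4.8)(0.138)² = 0.0076176 kg m^2; centre at d = 0.332 m, so the parallel axis theorem gives I = 0.0076176 + (4.8)(0.332)² = 0.53669 kg m^2.
Thin ring: I_cm = (1/2)MR² = (1/2)(2.02)(0.433)² = 0.18936 kg m^2; centre at d = 0.508 m, so the parallel axis theorem gives I = 0.18936 + (2.02)(0.508)² = 0.71065 kg m^2.
Total I = 0.07166 + 0.53669 + 0.71065 = 1.319 kg m^2.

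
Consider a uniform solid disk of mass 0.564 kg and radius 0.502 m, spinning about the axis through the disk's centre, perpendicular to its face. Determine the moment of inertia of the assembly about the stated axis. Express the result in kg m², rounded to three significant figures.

I_cm = (1/2)MR² = (1/2)(0.564)(0.502)² = 0.071065 kg m²; axis through the centre, so I = 0.071065 kg m².

0.0711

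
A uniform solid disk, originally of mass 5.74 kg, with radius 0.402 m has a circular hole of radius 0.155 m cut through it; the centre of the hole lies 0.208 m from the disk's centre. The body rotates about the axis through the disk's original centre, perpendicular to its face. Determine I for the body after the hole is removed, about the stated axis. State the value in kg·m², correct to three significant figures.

0.417

Unpierced body about its centre: I₀ = (1/2)MR² = (1/2)(5.74)(0.402)² = 0.4638 kg·m².
The removed disk has mass m = M·(r/R)² = (5.74)(0.155/0.402)² = 0.85334 kg (same uniform areal density).
Its moment of inertia about the rotation axis (parallel-axis theorem): I_hole = (1/2)mr² + md² = (1/2)(0.85334)(0.155)² + (0.85334)(0.208)² = 0.04717 kg·m².
Treating the hole as negative mass, I = I₀ − I_hole = 0.4638 − 0.04717 = 0.41663 kg·m².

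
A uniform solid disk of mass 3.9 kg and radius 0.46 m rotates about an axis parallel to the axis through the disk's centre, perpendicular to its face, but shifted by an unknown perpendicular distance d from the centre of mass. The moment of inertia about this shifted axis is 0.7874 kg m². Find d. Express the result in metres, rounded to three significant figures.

0.310

About the centre-of-mass axis, I_cm = (1/2)MR² = (1/2)(3.9)(0.46)² = 0.41262 kg m².
Parallel axis theorem: I = I_cm + Md², so Md² = 0.7874 − 0.41262 = 0.37478 kg m².
d = √(0.37478 / 3.9) = 0.31 m.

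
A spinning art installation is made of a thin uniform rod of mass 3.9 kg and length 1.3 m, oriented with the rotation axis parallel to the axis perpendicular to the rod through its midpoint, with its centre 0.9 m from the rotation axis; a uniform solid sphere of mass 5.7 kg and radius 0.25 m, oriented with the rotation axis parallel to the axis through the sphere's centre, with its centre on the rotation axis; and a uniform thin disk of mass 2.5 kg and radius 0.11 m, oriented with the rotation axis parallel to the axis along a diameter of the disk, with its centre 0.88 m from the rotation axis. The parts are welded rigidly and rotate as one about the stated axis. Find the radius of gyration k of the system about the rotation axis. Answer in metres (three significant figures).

Thin rod: I_cm = (1/12)ML² = (1/12)(3.9)(1.3)² = 0.54925 kg·m²; centre at d = 0.9 m, so the parallel axis theorem gives I = 0.54925 + (3.9)(0.9)² = 3.7083 kg·m².
Solid sphere: I_cm = (2/5)MR² = (2/5)(5.7)(0.25)² = 0.1425 kg·m²; axis through the centre, so I = 0.1425 kg·m².
Thin disk: I_cm = (1/4)MR² = (1/4)(2.5)(0.11)² = 0.0075625 kg·m²; centre at d = 0.88 m, so the parallel axis theorem gives I = 0.0075625 + (2.5)(0.88)² = 1.9436 kg·m².
Total I = 5.7943 kg·m²; total mass M = 12.1 kg.
k = √(I/M) = √(5.7943/12.1) = 0.692 m.

0.692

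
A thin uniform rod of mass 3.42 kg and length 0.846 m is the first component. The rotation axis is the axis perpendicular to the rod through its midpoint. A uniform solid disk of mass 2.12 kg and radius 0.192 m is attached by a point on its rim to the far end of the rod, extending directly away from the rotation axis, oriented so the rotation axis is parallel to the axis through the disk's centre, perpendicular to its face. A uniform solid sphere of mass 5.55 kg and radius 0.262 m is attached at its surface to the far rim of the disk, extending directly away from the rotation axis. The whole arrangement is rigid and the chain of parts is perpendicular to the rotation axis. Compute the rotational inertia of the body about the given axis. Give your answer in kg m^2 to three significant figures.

Thin rod: I_cm = (1/12)ML² = (1/12)(3.42)(0.846)² = 0.20398 kg m^2; axis through the centre, so I = 0.20398 kg m^2.
Solid disk: I_cm = (1/2)MR² = (1/2)(2.12)(0.192)² = 0.039076 kg m^2; centre at d = 0.423 + 0.192 = 0.615 m, so I = I_cm + Md² gives I = 0.039076 + (2.12)(0.615)² = 0.84091 kg m^2.
Solid sphere: I_cm = (2/5)MR² = (2/5)(5.55)(0.262)² = 0.15239 kg m^2; centre at d = 0.423 + 0.192 + 0.192 + 0.262 = 1.069 m, so I = I_cm + Md² gives I = 0.15239 + (5.55)(1.069)² = 6.4947 kg m^2.
Total I = 0.20398 + 0.84091 + 6.4947 = 7.5396 kg m^2.

7.54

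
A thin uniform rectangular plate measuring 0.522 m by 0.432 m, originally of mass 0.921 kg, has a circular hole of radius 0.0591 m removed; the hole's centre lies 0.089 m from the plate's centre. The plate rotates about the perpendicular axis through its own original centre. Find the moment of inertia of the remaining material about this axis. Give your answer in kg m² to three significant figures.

0.0348

Unpierced body about its centre: I₀ = (1/12)M(a²+b²) = (1/12)(0.921)[(0.522)² + (0.432)²] = 0.035237 kg m².
The removed disk has mass m = M·πr²/(ab) = (0.921)·π(0.0591)²/(0.522·0.432) = 0.044816 kg (same uniform areal density).
Its moment of inertia about the rotation axis (parallel-axis theorem): I_hole = (1/2)mr² + md² = (1/2)(0.044816)(0.0591)² + (0.044816)(0.089)² = 0.00043325 kg m².
Treating the hole as negative mass, I = I₀ − I_hole = 0.035237 − 0.00043325 = 0.034803 kg m².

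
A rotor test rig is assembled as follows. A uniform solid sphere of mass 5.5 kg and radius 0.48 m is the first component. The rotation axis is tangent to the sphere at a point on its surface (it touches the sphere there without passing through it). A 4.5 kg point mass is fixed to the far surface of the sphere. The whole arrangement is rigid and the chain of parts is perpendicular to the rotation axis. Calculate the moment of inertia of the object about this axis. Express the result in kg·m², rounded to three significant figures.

Solid sphere: I_cm = (2/5)MR² = (2/5)(5.5)(0.48)² = 0.50688 kg·m²; centre at d = 0.48 m, so I = I_cm + Md² gives I = 0.50688 + (5.5)(0.48)² = 1.7741 kg·m².
Point mass: I_cm = 0; centre at d = 0.48 + 0.48 = 0.96 m, so I = I_cm + Md² gives I = 0 + (4.5)(0.96)² = 4.1472 kg·m².
Total I = 1.7741 + 4.1472 = 5.9213 kg·m².

5.92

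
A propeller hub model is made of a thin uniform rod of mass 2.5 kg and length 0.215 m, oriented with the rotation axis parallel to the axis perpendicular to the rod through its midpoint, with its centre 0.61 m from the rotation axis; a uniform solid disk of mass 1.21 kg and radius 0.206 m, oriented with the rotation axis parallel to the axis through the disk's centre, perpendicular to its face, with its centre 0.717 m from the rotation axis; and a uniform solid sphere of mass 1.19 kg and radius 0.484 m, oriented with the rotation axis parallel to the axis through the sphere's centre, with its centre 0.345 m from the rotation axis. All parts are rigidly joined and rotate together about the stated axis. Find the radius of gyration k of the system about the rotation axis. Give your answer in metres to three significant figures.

0.613

Thin rod: I_cm = (1/12)ML² = (1/12)(2.5)(0.215)² = 0.0096302 kg m²; centre at d = 0.61 m, so I = I_cm + Md² gives I = 0.0096302 + (2.5)(0.61)² = 0.93988 kg m².
Solid disk: I_cm = (1/2)MR² = (1/2)(1.21)(0.206)² = 0.025674 kg m²; centre at d = 0.717 m, so I = I_cm + Md² gives I = 0.025674 + (1.21)(0.717)² = 0.64772 kg m².
Solid sphere: I_cm = (2/5)MR² = (2/5)(1.19)(0.484)² = 0.11151 kg m²; centre at d = 0.345 m, so I = I_cm + Md² gives I = 0.11151 + (1.19)(0.345)² = 0.25315 kg m².
Total I = 1.8407 kg m²; total mass M = 4.9 kg.
k = √(I/M) = √(1.8407/4.9) = 0.61291 m.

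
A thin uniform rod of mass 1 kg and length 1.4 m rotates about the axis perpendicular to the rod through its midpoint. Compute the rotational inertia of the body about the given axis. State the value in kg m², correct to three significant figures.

0.163

I_cm = (1/12)ML² = (1/12)(1)(1.4)² = 0.16333 kg m²; axis through the centre, so I = 0.16333 kg m².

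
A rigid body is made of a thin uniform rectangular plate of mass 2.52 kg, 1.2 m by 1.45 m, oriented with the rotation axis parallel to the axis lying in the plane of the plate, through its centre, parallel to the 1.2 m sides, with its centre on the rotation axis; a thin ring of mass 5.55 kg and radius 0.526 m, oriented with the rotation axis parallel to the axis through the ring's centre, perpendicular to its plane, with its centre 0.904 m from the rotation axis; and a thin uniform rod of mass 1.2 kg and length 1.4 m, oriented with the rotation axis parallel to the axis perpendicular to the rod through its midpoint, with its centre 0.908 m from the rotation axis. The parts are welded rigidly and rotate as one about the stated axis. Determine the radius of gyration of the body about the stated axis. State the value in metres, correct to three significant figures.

0.911

Rectangular plate: I_cm = (1/12)Mb² = (1/12)(2.52)(1.45)² = 0.44153 kg m²; axis through the centre, so I = 0.44153 kg m².
Thin ring: I_cm = MR² = (5.55)(0.526)² = 1.5356 kg m²; centre at d = 0.904 m, so I = I_cm + Md² gives I = 1.5356 + (5.55)(0.904)² = 6.0711 kg m².
Thin rod: I_cm = (1/12)ML² = (1/12)(1.2)(1.4)² = 0.196 kg m²; centre at d = 0.908 m, so I = I_cm + Md² gives I = 0.196 + (1.2)(0.908)² = 1.1854 kg m².
Total I = 7.698 kg m²; total mass M = 9.27 kg.
k = √(I/M) = √(7.698/9.27) = 0.91127 m.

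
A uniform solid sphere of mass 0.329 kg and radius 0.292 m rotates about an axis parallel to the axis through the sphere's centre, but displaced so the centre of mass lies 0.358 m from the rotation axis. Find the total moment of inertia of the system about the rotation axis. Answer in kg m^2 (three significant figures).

I_cm = (2/5)MR² = (2/5)(0.329)(0.292)² = 0.011221 kg m^2; centre at d = 0.358 m, so I = I_cm + Md² gives I = 0.011221 + (0.329)(0.358)² = 0.053387 kg m^2.

0.0534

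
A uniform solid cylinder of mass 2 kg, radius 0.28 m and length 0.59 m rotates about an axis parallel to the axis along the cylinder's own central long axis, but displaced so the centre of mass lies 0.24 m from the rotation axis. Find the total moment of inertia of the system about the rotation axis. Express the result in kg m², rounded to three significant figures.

I_cm = (1/2)MR² = (1/2)(2)(0.28)² = 0.0784 kg m²; centre at d = 0.24 m, so I = I_cm + Md² gives I = 0.0784 + (2)(0.24)² = 0.1936 kg m².

0.194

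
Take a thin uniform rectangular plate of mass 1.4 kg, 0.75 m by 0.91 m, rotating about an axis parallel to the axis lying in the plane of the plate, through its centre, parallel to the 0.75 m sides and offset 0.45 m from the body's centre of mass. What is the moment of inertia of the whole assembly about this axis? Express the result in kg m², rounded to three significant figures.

I_cm = (1/12)Mb² = (1/12)(1.4)(0.91)² = 0.096612 kg m²; centre at d = 0.45 m, so the parallel axis theorem gives I = 0.096612 + (1.4)(0.45)² = 0.38011 kg m².

0.380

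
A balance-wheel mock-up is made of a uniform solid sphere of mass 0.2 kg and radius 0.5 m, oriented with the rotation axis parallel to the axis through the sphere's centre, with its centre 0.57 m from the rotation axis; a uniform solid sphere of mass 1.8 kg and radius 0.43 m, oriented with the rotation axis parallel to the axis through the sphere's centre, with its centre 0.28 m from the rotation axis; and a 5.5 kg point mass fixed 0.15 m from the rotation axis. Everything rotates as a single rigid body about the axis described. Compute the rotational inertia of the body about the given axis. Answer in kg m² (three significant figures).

Solid sphere: I_cm = (2/5)MR² = (2/5)(0.2)(0.5)² = 0.02 kg m²; centre at d = 0.57 m, so the parallel axis theorem gives I = 0.02 + (0.2)(0.57)² = 0.08498 kg m².
Solid sphere: I_cm = (2/5)MR² = (2/5)(1.8)(0.43)² = 0.13313 kg m²; centre at d = 0.28 m, so the parallel axis theorem gives I = 0.13313 + (1.8)(0.28)² = 0.27425 kg m².
Point mass: I_cm = 0; centre at d = 0.15 m, so the parallel axis theorem gives I = 0 + (5.5)(0.15)² = 0.12375 kg m².
Total I = 0.08498 + 0.27425 + 0.12375 = 0.48298 kg m².

0.483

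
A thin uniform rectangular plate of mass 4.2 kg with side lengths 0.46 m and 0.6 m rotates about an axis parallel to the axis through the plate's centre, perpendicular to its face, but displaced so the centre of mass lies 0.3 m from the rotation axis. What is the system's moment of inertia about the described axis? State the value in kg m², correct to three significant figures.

I_cm = (1/12)M(a²+b²) = (1/12)(4.2)[(0.46)² + (0.6)²] = 0.20006 kg m²; centre at d = 0.3 m, so I = I_cm + Md² gives I = 0.20006 + (4.2)(0.3)² = 0.57806 kg m².

0.578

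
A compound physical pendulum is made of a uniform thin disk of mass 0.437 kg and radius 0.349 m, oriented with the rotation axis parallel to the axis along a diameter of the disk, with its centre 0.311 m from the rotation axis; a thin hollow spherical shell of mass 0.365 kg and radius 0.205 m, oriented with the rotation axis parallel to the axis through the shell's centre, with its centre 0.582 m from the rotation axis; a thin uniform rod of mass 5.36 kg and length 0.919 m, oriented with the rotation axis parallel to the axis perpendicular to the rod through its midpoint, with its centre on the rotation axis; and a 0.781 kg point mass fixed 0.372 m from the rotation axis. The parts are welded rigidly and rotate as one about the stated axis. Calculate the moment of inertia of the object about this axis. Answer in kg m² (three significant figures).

0.675

Thin disk: I_cm = (1/4)MR² = (1/4)(0.437)(0.349)² = 0.013307 kg m²; centre at d = 0.311 m, so the parallel axis theorem gives I = 0.013307 + (0.437)(0.311)² = 0.055574 kg m².
Spherical shell: I_cm = (2/3)MR² = (2/3)(0.365)(0.205)² = 0.010226 kg m²; centre at d = 0.582 m, so the parallel axis theorem gives I = 0.010226 + (0.365)(0.582)² = 0.13386 kg m².
Thin rod: I_cm = (1/12)ML² = (1/12)(5.36)(0.919)² = 0.37724 kg m²; axis through the centre, so I = 0.37724 kg m².
Point mass: I_cm = 0; centre at d = 0.372 m, so the parallel axis theorem gives I = 0 + (0.781)(0.372)² = 0.10808 kg m².
Total I = 0.055574 + 0.13386 + 0.37724 + 0.10808 = 0.67475 kg m².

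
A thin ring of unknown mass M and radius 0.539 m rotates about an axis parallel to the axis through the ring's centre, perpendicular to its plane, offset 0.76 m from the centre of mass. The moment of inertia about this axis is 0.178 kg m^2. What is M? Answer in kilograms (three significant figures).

I = I_cm + Md² = MR² + Md² = M·[1·(0.539)² + (0.76)²] = M·0.86812.
So M = 0.178 / 0.86812 = 0.20504 kg.

0.205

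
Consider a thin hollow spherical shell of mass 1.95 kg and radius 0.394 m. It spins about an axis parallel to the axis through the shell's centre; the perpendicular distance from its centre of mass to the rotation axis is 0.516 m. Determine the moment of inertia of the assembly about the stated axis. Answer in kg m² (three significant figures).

0.721

I_cm = (2/3)MR² = (2/3)(1.95)(0.394)² = 0.20181 kg m²; centre at d = 0.516 m, so I = I_cm + Md² gives I = 0.20181 + (1.95)(0.516)² = 0.72101 kg m².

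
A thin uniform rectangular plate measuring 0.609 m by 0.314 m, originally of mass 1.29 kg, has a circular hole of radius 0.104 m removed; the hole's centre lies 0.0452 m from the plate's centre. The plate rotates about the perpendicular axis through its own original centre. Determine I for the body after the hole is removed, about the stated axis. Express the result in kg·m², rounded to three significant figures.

Unpierced body about its centre: I₀ = (1/12)M(a²+b²) = (1/12)(1.29)[(0.609)² + (0.314)²] = 0.050469 kg·m².
The removed disk has mass m = M·πr²/(ab) = (1.29)·π(0.104)²/(0.609·0.314) = 0.22922 kg (same uniform areal density).
Its moment of inertia about the rotation axis (parallel-axis theorem): I_hole = (1/2)mr² + md² = (1/2)(0.22922)(0.104)² + (0.22922)(0.0452)² = 0.001708 kg·m².
Treating the hole as negative mass, I = I₀ − I_hole = 0.050469 − 0.001708 = 0.048761 kg·m².

0.0488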